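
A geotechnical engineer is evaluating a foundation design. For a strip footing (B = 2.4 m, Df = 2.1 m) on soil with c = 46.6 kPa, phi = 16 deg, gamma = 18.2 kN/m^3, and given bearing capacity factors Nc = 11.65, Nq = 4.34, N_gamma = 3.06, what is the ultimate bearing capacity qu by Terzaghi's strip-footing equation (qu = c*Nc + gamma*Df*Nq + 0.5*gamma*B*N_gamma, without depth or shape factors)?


Compute qu = c*Nc + gamma*Df*Nq + 0.5*gamma*B*N_gamma
Term 1: 46.6 * 11.65 = 542.89
Term 2: 18.2 * 2.1 * 4.34 = 165.8748
Term 3: 0.5 * 18.2 * 2.4 * 3.06 = 66.8304
qu = 542.89 + 165.8748 + 66.8304
qu = 775.6 kPa


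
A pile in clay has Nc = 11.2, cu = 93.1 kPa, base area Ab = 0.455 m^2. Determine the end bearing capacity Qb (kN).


Using Qb = Nc * cu * Ab
Qb = 11.2 * 93.1 * 0.455
Qb = 474.44 kN


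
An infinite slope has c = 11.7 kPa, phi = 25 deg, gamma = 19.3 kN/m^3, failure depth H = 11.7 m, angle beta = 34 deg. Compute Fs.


Using Fs = c / (gamma*H*sin(beta)*cos(beta)) + tan(phi)/tan(beta)
Cohesion contribution = 11.7 / (19.3*11.7*sin(34)*cos(34))
Cohesion contribution = 0.111765
Friction contribution = tan(25)/tan(34) = 0.69133
Fs = 0.111765 + 0.69133
Fs = 0.803


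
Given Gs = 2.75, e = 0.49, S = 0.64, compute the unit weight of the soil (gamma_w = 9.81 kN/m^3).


Result: 20.17 kN/m^3

Derivation:
Using gamma = gamma_w * (Gs + S*e) / (1 + e)
Numerator: Gs + S*e = 2.75 + 0.64*0.49 = 3.0636
Denominator: 1 + e = 1 + 0.49 = 1.49
gamma = 9.81 * 3.0636 / 1.49
gamma = 20.17 kN/m^3


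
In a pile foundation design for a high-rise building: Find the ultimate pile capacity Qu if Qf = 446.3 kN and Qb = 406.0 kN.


Using Qu = Qf + Qb
Qu = 446.3 + 406.0
Qu = 852.3 kN


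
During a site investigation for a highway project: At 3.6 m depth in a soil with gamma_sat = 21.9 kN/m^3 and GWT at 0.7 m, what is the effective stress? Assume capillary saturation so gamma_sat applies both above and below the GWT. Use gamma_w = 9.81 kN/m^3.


Total stress = gamma_sat * depth
sigma = 21.9 * 3.6 = 78.84 kPa
Pore water pressure u = gamma_w * (depth - d_wt)
u = 9.81 * (3.6 - 0.7) = 28.449 kPa
Effective stress = sigma - u
sigma' = 78.84 - 28.449 = 50.39 kPa


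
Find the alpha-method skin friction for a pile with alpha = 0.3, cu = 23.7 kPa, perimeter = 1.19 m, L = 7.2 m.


Result: 60.92 kN

Derivation:
Using Qs = alpha * cu * perimeter * L
Qs = 0.3 * 23.7 * 1.19 * 7.2
Qs = 60.92 kN


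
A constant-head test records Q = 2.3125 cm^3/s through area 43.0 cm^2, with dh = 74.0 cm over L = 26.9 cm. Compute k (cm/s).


Result: 0.019549 cm/s

Derivation:
Compute hydraulic gradient:
i = dh / L = 74.0 / 26.9 = 2.75093
Then apply Darcy's law:
k = Q / (A * i)
k = 2.3125 / (43.0 * 2.75093)
k = 2.3125 / 118.29
k = 0.019549 cm/s


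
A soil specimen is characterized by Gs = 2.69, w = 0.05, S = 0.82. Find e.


Using the relation e = Gs * w / S
e = 2.69 * 0.05 / 0.82
e = 0.164


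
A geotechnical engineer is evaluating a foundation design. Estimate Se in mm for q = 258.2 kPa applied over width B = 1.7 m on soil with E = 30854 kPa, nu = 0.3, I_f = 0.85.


Using Se = q * B * (1 - nu^2) * I_f / E
1 - nu^2 = 1 - 0.3^2 = 0.91
Se = 258.2 * 1.7 * 0.91 * 0.85 / 30854
Se = 0.011004 m
Convert to mm: Se = 0.011004 * 1000 = 11.004 mm


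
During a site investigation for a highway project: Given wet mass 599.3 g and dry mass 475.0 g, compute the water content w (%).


Result: 26.17 %

Derivation:
Using w = (m_wet - m_dry) / m_dry * 100
m_wet - m_dry = 599.3 - 475.0 = 124.3 g
w = 124.3 / 475.0 * 100
w = 26.17 %


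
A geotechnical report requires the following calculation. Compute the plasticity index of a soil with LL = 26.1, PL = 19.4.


Using PI = LL - PL
PI = 26.1 - 19.4
PI = 6.7


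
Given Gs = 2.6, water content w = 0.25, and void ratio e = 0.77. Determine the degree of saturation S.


Result: 0.8442

Derivation:
Using S = Gs * w / e
S = 2.6 * 0.25 / 0.77
S = 0.8442


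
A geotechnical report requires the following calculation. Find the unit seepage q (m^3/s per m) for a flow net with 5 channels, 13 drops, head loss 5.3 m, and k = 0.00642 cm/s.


Convert k to m/s for unit consistency with H:
k = 0.00642 cm/s = 0.00642 / 100 m/s = 6.42e-05 m/s
Using q = k * H * Nf / Nd
Nf / Nd = 5 / 13 = 0.3846
q = 6.42e-05 * 5.3 * 0.3846
q = 0.0001309 m^3/s per m


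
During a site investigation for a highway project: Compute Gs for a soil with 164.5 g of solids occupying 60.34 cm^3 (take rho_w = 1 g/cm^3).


Using Gs = m_s / (V_s * rho_w)
Since rho_w = 1 g/cm^3:
Gs = 164.5 / 60.34
Gs = 2.726


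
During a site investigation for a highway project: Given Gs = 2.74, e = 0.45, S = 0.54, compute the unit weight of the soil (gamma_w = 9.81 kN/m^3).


Result: 20.182 kN/m^3

Derivation:
Using gamma = gamma_w * (Gs + S*e) / (1 + e)
Numerator: Gs + S*e = 2.74 + 0.54*0.45 = 2.983
Denominator: 1 + e = 1 + 0.45 = 1.45
gamma = 9.81 * 2.983 / 1.45
gamma = 20.182 kN/m^3


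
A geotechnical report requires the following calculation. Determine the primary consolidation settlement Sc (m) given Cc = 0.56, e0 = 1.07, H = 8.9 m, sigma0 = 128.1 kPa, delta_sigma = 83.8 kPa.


Result: 0.5263 m

Derivation:
Using Sc = Cc * H / (1 + e0) * log10((sigma0 + delta_sigma) / sigma0)
Stress ratio = (128.1 + 83.8) / 128.1 = 1.65418
log10(1.65418) = 0.218582
Cc * H / (1 + e0) = 0.56 * 8.9 / (1 + 1.07) = 2.40773
Sc = 2.40773 * 0.218582
Sc = 0.5263 m


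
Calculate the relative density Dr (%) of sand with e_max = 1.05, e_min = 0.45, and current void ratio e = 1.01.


Using Dr = (e_max - e) / (e_max - e_min) * 100
e_max - e = 1.05 - 1.01 = 0.04
e_max - e_min = 1.05 - 0.45 = 0.6
Dr = 0.04 / 0.6 * 100
Dr = 6.67 %


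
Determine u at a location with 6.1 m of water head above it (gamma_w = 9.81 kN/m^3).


Using u = gamma_w * h_w
u = 9.81 * 6.1
u = 59.84 kPa


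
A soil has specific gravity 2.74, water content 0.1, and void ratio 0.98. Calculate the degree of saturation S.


Using S = Gs * w / e
S = 2.74 * 0.1 / 0.98
S = 0.2796


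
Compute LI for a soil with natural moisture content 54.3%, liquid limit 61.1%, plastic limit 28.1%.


First compute the plasticity index:
PI = LL - PL = 61.1 - 28.1 = 33.0
Then compute the liquidity index:
LI = (w - PL) / PI
LI = (54.3 - 28.1) / 33.0
LI = 0.794


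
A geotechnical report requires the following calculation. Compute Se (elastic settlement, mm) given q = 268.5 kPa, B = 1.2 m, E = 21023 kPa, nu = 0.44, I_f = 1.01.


Result: 12.483 mm

Derivation:
Using Se = q * B * (1 - nu^2) * I_f / E
1 - nu^2 = 1 - 0.44^2 = 0.8064
Se = 268.5 * 1.2 * 0.8064 * 1.01 / 21023
Se = 0.012483 m
Convert to mm: Se = 0.012483 * 1000 = 12.483 mm


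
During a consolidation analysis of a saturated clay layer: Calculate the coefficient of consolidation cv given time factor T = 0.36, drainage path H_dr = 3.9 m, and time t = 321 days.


Result: 0.01706 m^2/day

Derivation:
Using cv = T * H_dr^2 / t
H_dr^2 = 3.9^2 = 15.21
cv = 0.36 * 15.21 / 321
cv = 0.01706 m^2/day


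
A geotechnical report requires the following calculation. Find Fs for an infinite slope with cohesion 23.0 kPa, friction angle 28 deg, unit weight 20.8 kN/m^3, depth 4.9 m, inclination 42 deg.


Using Fs = c / (gamma*H*sin(beta)*cos(beta)) + tan(phi)/tan(beta)
Cohesion contribution = 23.0 / (20.8*4.9*sin(42)*cos(42))
Cohesion contribution = 0.45382
Friction contribution = tan(28)/tan(42) = 0.590523
Fs = 0.45382 + 0.590523
Fs = 1.044


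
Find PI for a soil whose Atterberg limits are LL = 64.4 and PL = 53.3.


Result: 11.1

Derivation:
Using PI = LL - PL
PI = 64.4 - 53.3
PI = 11.1


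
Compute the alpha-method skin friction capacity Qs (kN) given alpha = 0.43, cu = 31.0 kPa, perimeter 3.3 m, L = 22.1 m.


Result: 972.16 kN

Derivation:
Using Qs = alpha * cu * perimeter * L
Qs = 0.43 * 31.0 * 3.3 * 22.1
Qs = 972.16 kN


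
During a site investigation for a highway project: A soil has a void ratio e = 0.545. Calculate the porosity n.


Using the relation n = e / (1 + e)
n = 0.545 / (1 + 0.545)
n = 0.545 / 1.545
n = 0.3528


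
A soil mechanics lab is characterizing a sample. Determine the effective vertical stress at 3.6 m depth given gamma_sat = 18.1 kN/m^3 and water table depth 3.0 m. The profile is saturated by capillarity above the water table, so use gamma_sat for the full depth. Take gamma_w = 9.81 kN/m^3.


Total stress = gamma_sat * depth
sigma = 18.1 * 3.6 = 65.16 kPa
Pore water pressure u = gamma_w * (depth - d_wt)
u = 9.81 * (3.6 - 3.0) = 5.886 kPa
Effective stress = sigma - u
sigma' = 65.16 - 5.886 = 59.27 kPa


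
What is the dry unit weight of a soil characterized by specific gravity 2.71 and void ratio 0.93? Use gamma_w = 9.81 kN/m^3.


Using gamma_d = Gs * gamma_w / (1 + e)
gamma_d = 2.71 * 9.81 / (1 + 0.93)
gamma_d = 2.71 * 9.81 / 1.93
gamma_d = 13.775 kN/m^3


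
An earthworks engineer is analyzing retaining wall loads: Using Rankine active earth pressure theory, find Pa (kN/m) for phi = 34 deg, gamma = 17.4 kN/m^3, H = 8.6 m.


Compute active earth pressure coefficient:
Ka = tan^2(45 - phi/2) = tan^2(28.0) = 0.282715
Compute active force:
Pa = 0.5 * Ka * gamma * H^2
Pa = 0.5 * 0.282715 * 17.4 * 8.6^2
Pa = 181.91 kN/m


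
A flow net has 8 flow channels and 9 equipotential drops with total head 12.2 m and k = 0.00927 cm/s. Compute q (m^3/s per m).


Result: 0.001005 m^3/s per m

Derivation:
Convert k to m/s for unit consistency with H:
k = 0.00927 cm/s = 0.00927 / 100 m/s = 9.27e-05 m/s
Using q = k * H * Nf / Nd
Nf / Nd = 8 / 9 = 0.8889
q = 9.27e-05 * 12.2 * 0.8889
q = 0.001005 m^3/s per m


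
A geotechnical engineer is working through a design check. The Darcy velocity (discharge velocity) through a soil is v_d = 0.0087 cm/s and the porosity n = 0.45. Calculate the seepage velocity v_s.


Result: 0.01933 cm/s

Derivation:
Using v_s = v_d / n
v_s = 0.0087 / 0.45
v_s = 0.01933 cm/s


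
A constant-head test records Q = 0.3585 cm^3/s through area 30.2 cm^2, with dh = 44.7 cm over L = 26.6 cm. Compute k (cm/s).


Compute hydraulic gradient:
i = dh / L = 44.7 / 26.6 = 1.68045
Then apply Darcy's law:
k = Q / (A * i)
k = 0.3585 / (30.2 * 1.68045)
k = 0.3585 / 50.7496
k = 0.007064 cm/s


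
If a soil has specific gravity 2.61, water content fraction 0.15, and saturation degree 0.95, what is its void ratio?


Using the relation e = Gs * w / S
e = 2.61 * 0.15 / 0.95
e = 0.4121


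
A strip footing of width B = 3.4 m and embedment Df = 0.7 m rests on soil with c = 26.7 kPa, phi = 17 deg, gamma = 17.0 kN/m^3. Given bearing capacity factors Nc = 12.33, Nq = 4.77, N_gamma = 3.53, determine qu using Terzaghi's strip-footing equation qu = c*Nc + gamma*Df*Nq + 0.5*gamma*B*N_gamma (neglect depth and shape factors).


Compute qu = c*Nc + gamma*Df*Nq + 0.5*gamma*B*N_gamma
Term 1: 26.7 * 12.33 = 329.211
Term 2: 17.0 * 0.7 * 4.77 = 56.763
Term 3: 0.5 * 17.0 * 3.4 * 3.53 = 102.017
qu = 329.211 + 56.763 + 102.017
qu = 487.99 kPa


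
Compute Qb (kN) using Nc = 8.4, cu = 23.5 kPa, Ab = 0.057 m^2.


Using Qb = Nc * cu * Ab
Qb = 8.4 * 23.5 * 0.057
Qb = 11.25 kN


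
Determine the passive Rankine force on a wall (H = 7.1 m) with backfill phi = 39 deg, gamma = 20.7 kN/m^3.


Compute passive earth pressure coefficient:
Kp = tan^2(45 + phi/2) = tan^2(64.5) = 4.395495
Compute passive force:
Pp = 0.5 * Kp * gamma * H^2
Pp = 0.5 * 4.395495 * 20.7 * 7.1^2
Pp = 2293.32 kN/m


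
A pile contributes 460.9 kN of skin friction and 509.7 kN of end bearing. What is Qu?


Result: 970.6 kN

Derivation:
Using Qu = Qf + Qb
Qu = 460.9 + 509.7
Qu = 970.6 kN


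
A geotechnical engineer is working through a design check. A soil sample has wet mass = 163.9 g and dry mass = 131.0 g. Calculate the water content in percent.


Result: 25.11 %

Derivation:
Using w = (m_wet - m_dry) / m_dry * 100
m_wet - m_dry = 163.9 - 131.0 = 32.9 g
w = 32.9 / 131.0 * 100
w = 25.11 %


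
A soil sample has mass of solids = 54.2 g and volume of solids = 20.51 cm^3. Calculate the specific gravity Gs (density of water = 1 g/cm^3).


Result: 2.643

Derivation:
Using Gs = m_s / (V_s * rho_w)
Since rho_w = 1 g/cm^3:
Gs = 54.2 / 20.51
Gs = 2.643


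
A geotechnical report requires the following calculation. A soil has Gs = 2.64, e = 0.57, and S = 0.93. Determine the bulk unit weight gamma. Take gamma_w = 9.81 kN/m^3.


Using gamma = gamma_w * (Gs + S*e) / (1 + e)
Numerator: Gs + S*e = 2.64 + 0.93*0.57 = 3.1701
Denominator: 1 + e = 1 + 0.57 = 1.57
gamma = 9.81 * 3.1701 / 1.57
gamma = 19.808 kN/m^3


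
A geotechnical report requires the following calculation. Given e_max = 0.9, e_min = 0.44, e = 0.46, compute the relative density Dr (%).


Using Dr = (e_max - e) / (e_max - e_min) * 100
e_max - e = 0.9 - 0.46 = 0.44
e_max - e_min = 0.9 - 0.44 = 0.46
Dr = 0.44 / 0.46 * 100
Dr = 95.65 %


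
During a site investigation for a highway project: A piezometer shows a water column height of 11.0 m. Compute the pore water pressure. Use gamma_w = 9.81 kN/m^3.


Result: 107.91 kPa

Derivation:
Using u = gamma_w * h_w
u = 9.81 * 11.0
u = 107.91 kPa


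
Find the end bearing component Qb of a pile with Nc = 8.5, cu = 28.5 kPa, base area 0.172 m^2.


Result: 41.67 kN

Derivation:
Using Qb = Nc * cu * Ab
Qb = 8.5 * 28.5 * 0.172
Qb = 41.67 kN


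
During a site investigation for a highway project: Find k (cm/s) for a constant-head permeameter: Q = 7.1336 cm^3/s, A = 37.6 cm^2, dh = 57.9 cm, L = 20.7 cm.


Compute hydraulic gradient:
i = dh / L = 57.9 / 20.7 = 2.7971
Then apply Darcy's law:
k = Q / (A * i)
k = 7.1336 / (37.6 * 2.7971)
k = 7.1336 / 105.171
k = 0.067829 cm/s


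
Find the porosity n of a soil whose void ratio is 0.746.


Using the relation n = e / (1 + e)
n = 0.746 / (1 + 0.746)
n = 0.746 / 1.746
n = 0.4273


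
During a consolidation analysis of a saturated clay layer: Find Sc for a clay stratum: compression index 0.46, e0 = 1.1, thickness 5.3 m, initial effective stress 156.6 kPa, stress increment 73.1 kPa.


Using Sc = Cc * H / (1 + e0) * log10((sigma0 + delta_sigma) / sigma0)
Stress ratio = (156.6 + 73.1) / 156.6 = 1.46679
log10(1.46679) = 0.166369
Cc * H / (1 + e0) = 0.46 * 5.3 / (1 + 1.1) = 1.16095
Sc = 1.16095 * 0.166369
Sc = 0.1931 m


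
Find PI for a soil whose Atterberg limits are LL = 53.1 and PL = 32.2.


Result: 20.9

Derivation:
Using PI = LL - PL
PI = 53.1 - 32.2
PI = 20.9


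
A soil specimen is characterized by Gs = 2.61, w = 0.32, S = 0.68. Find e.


Result: 1.2282

Derivation:
Using the relation e = Gs * w / S
e = 2.61 * 0.32 / 0.68
e = 1.2282


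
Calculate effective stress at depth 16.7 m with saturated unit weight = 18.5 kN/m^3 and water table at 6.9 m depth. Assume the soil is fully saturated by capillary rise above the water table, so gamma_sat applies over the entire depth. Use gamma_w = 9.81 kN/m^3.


Result: 212.81 kPa

Derivation:
Total stress = gamma_sat * depth
sigma = 18.5 * 16.7 = 308.95 kPa
Pore water pressure u = gamma_w * (depth - d_wt)
u = 9.81 * (16.7 - 6.9) = 96.138 kPa
Effective stress = sigma - u
sigma' = 308.95 - 96.138 = 212.81 kPa


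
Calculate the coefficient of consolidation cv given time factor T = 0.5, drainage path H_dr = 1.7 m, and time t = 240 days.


Result: 0.00602 m^2/day

Derivation:
Using cv = T * H_dr^2 / t
H_dr^2 = 1.7^2 = 2.89
cv = 0.5 * 2.89 / 240
cv = 0.00602 m^2/day


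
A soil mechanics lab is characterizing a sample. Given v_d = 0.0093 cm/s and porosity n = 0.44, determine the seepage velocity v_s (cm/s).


Result: 0.02114 cm/s

Derivation:
Using v_s = v_d / n
v_s = 0.0093 / 0.44
v_s = 0.02114 cm/s


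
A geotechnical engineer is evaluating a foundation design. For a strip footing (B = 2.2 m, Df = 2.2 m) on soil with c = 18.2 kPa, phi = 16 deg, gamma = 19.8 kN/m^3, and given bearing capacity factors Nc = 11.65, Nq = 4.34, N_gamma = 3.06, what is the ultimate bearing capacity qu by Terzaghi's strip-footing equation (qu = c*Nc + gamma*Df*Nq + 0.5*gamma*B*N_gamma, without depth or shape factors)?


Compute qu = c*Nc + gamma*Df*Nq + 0.5*gamma*B*N_gamma
Term 1: 18.2 * 11.65 = 212.03
Term 2: 19.8 * 2.2 * 4.34 = 189.0504
Term 3: 0.5 * 19.8 * 2.2 * 3.06 = 66.6468
qu = 212.03 + 189.0504 + 66.6468
qu = 467.73 kPa


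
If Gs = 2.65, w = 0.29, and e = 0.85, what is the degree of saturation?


Result: 0.9041

Derivation:
Using S = Gs * w / e
S = 2.65 * 0.29 / 0.85
S = 0.9041


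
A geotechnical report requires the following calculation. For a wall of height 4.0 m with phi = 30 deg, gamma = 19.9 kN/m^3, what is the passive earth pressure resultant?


Compute passive earth pressure coefficient:
Kp = tan^2(45 + phi/2) = tan^2(60.0) = 3
Compute passive force:
Pp = 0.5 * Kp * gamma * H^2
Pp = 0.5 * 3 * 19.9 * 4.0^2
Pp = 477.6 kN/m


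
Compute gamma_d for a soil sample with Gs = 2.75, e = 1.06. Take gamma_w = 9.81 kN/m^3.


Result: 13.096 kN/m^3

Derivation:
Using gamma_d = Gs * gamma_w / (1 + e)
gamma_d = 2.75 * 9.81 / (1 + 1.06)
gamma_d = 2.75 * 9.81 / 2.06
gamma_d = 13.096 kN/m^3


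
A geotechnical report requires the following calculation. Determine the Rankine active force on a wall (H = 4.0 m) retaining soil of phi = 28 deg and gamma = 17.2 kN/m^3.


Compute active earth pressure coefficient:
Ka = tan^2(45 - phi/2) = tan^2(31.0) = 0.361033
Compute active force:
Pa = 0.5 * Ka * gamma * H^2
Pa = 0.5 * 0.361033 * 17.2 * 4.0^2
Pa = 49.68 kN/m


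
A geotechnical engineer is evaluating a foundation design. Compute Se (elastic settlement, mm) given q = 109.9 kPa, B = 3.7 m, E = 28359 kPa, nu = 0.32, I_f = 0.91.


Using Se = q * B * (1 - nu^2) * I_f / E
1 - nu^2 = 1 - 0.32^2 = 0.8976
Se = 109.9 * 3.7 * 0.8976 * 0.91 / 28359
Se = 0.011712 m
Convert to mm: Se = 0.011712 * 1000 = 11.712 mm


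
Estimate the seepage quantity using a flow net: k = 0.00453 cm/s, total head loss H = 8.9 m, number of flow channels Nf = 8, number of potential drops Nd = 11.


Result: 0.0002932 m^3/s per m

Derivation:
Convert k to m/s for unit consistency with H:
k = 0.00453 cm/s = 0.00453 / 100 m/s = 4.53e-05 m/s
Using q = k * H * Nf / Nd
Nf / Nd = 8 / 11 = 0.7273
q = 4.53e-05 * 8.9 * 0.7273
q = 0.0002932 m^3/s per m


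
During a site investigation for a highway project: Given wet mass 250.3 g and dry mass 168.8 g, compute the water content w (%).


Result: 48.28 %

Derivation:
Using w = (m_wet - m_dry) / m_dry * 100
m_wet - m_dry = 250.3 - 168.8 = 81.5 g
w = 81.5 / 168.8 * 100
w = 48.28 %


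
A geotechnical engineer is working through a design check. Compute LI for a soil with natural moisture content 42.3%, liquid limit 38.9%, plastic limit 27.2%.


First compute the plasticity index:
PI = LL - PL = 38.9 - 27.2 = 11.7
Then compute the liquidity index:
LI = (w - PL) / PI
LI = (42.3 - 27.2) / 11.7
LI = 1.291


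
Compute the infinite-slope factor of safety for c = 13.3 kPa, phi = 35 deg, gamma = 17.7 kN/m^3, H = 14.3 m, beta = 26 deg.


Result: 1.569

Derivation:
Using Fs = c / (gamma*H*sin(beta)*cos(beta)) + tan(phi)/tan(beta)
Cohesion contribution = 13.3 / (17.7*14.3*sin(26)*cos(26))
Cohesion contribution = 0.133364
Friction contribution = tan(35)/tan(26) = 1.43564
Fs = 0.133364 + 1.43564
Fs = 1.569


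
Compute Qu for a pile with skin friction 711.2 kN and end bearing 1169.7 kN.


Using Qu = Qf + Qb
Qu = 711.2 + 1169.7
Qu = 1880.9 kN


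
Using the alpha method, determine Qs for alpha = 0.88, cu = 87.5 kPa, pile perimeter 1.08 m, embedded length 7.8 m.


Using Qs = alpha * cu * perimeter * L
Qs = 0.88 * 87.5 * 1.08 * 7.8
Qs = 648.65 kN


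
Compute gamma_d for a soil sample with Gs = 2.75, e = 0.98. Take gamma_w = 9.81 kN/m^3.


Using gamma_d = Gs * gamma_w / (1 + e)
gamma_d = 2.75 * 9.81 / (1 + 0.98)
gamma_d = 2.75 * 9.81 / 1.98
gamma_d = 13.625 kN/m^3


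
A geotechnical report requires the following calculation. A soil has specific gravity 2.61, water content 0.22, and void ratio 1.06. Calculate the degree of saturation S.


Result: 0.5417

Derivation:
Using S = Gs * w / e
S = 2.61 * 0.22 / 1.06
S = 0.5417


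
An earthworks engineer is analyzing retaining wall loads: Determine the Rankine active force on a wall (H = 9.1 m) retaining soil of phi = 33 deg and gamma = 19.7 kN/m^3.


Result: 240.46 kN/m

Derivation:
Compute active earth pressure coefficient:
Ka = tan^2(45 - phi/2) = tan^2(28.5) = 0.294801
Compute active force:
Pa = 0.5 * Ka * gamma * H^2
Pa = 0.5 * 0.294801 * 19.7 * 9.1^2
Pa = 240.46 kN/m


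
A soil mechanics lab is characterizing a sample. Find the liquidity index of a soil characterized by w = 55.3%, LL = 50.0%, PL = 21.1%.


First compute the plasticity index:
PI = LL - PL = 50.0 - 21.1 = 28.9
Then compute the liquidity index:
LI = (w - PL) / PI
LI = (55.3 - 21.1) / 28.9
LI = 1.183


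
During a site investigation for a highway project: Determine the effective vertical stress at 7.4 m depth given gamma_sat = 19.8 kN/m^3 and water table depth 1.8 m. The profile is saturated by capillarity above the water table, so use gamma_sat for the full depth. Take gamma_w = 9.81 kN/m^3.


Total stress = gamma_sat * depth
sigma = 19.8 * 7.4 = 146.52 kPa
Pore water pressure u = gamma_w * (depth - d_wt)
u = 9.81 * (7.4 - 1.8) = 54.936 kPa
Effective stress = sigma - u
sigma' = 146.52 - 54.936 = 91.58 kPa


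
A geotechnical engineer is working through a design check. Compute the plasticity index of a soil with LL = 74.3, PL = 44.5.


Using PI = LL - PL
PI = 74.3 - 44.5
PI = 29.8


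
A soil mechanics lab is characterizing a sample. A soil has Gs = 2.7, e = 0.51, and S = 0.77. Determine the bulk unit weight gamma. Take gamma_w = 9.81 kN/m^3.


Using gamma = gamma_w * (Gs + S*e) / (1 + e)
Numerator: Gs + S*e = 2.7 + 0.77*0.51 = 3.0927
Denominator: 1 + e = 1 + 0.51 = 1.51
gamma = 9.81 * 3.0927 / 1.51
gamma = 20.092 kN/m^3


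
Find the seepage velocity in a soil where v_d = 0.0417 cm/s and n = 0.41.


Using v_s = v_d / n
v_s = 0.0417 / 0.41
v_s = 0.10171 cm/s


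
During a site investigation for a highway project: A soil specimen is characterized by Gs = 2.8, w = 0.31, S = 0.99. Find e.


Using the relation e = Gs * w / S
e = 2.8 * 0.31 / 0.99
e = 0.8768


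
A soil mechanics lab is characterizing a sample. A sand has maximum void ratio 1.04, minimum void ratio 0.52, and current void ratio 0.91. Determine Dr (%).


Result: 25.0 %

Derivation:
Using Dr = (e_max - e) / (e_max - e_min) * 100
e_max - e = 1.04 - 0.91 = 0.13
e_max - e_min = 1.04 - 0.52 = 0.52
Dr = 0.13 / 0.52 * 100
Dr = 25.0 %


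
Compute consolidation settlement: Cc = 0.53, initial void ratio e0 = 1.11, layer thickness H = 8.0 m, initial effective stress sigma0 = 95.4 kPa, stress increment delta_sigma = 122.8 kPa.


Result: 0.722 m

Derivation:
Using Sc = Cc * H / (1 + e0) * log10((sigma0 + delta_sigma) / sigma0)
Stress ratio = (95.4 + 122.8) / 95.4 = 2.28721
log10(2.28721) = 0.359306
Cc * H / (1 + e0) = 0.53 * 8.0 / (1 + 1.11) = 2.00948
Sc = 2.00948 * 0.359306
Sc = 0.722 m


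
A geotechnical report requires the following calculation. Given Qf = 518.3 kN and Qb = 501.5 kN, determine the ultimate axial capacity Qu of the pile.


Result: 1019.8 kN

Derivation:
Using Qu = Qf + Qb
Qu = 518.3 + 501.5
Qu = 1019.8 kN


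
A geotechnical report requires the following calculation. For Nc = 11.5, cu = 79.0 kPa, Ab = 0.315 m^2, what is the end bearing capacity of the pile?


Result: 286.18 kN

Derivation:
Using Qb = Nc * cu * Ab
Qb = 11.5 * 79.0 * 0.315
Qb = 286.18 kN


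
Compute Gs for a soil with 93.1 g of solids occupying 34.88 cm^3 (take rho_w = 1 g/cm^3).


Result: 2.669

Derivation:
Using Gs = m_s / (V_s * rho_w)
Since rho_w = 1 g/cm^3:
Gs = 93.1 / 34.88
Gs = 2.669


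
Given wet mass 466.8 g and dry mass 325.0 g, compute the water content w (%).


Result: 43.63 %

Derivation:
Using w = (m_wet - m_dry) / m_dry * 100
m_wet - m_dry = 466.8 - 325.0 = 141.8 g
w = 141.8 / 325.0 * 100
w = 43.63 %


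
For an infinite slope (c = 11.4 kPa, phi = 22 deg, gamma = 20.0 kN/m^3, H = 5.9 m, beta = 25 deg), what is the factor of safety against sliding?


Result: 1.119

Derivation:
Using Fs = c / (gamma*H*sin(beta)*cos(beta)) + tan(phi)/tan(beta)
Cohesion contribution = 11.4 / (20.0*5.9*sin(25)*cos(25))
Cohesion contribution = 0.252231
Friction contribution = tan(22)/tan(25) = 0.866437
Fs = 0.252231 + 0.866437
Fs = 1.119


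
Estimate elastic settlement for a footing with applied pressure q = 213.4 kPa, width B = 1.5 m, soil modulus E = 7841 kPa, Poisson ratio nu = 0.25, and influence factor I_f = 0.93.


Using Se = q * B * (1 - nu^2) * I_f / E
1 - nu^2 = 1 - 0.25^2 = 0.9375
Se = 213.4 * 1.5 * 0.9375 * 0.93 / 7841
Se = 0.035593 m
Convert to mm: Se = 0.035593 * 1000 = 35.593 mm


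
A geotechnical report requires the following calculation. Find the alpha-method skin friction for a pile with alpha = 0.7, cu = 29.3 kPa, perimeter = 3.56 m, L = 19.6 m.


Using Qs = alpha * cu * perimeter * L
Qs = 0.7 * 29.3 * 3.56 * 19.6
Qs = 1431.11 kN


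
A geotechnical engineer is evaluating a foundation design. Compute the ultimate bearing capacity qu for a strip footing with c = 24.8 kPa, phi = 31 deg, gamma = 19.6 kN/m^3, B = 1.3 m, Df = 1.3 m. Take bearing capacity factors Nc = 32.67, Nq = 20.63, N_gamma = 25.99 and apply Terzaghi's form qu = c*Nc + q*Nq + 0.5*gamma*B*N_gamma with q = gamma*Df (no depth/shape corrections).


Result: 1666.98 kPa

Derivation:
Compute qu = c*Nc + gamma*Df*Nq + 0.5*gamma*B*N_gamma
Term 1: 24.8 * 32.67 = 810.216
Term 2: 19.6 * 1.3 * 20.63 = 525.6524
Term 3: 0.5 * 19.6 * 1.3 * 25.99 = 331.1126
qu = 810.216 + 525.6524 + 331.1126
qu = 1666.98 kPa


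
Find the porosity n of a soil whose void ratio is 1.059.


Using the relation n = e / (1 + e)
n = 1.059 / (1 + 1.059)
n = 1.059 / 2.059
n = 0.5143


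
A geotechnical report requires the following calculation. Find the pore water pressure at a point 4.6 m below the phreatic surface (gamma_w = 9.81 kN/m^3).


Using u = gamma_w * h_w
u = 9.81 * 4.6
u = 45.13 kPa


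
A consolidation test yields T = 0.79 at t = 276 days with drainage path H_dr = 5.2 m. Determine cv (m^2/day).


Result: 0.0774 m^2/day

Derivation:
Using cv = T * H_dr^2 / t
H_dr^2 = 5.2^2 = 27.04
cv = 0.79 * 27.04 / 276
cv = 0.0774 m^2/day


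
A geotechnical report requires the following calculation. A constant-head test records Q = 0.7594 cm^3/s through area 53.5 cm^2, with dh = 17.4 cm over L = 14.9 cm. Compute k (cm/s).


Compute hydraulic gradient:
i = dh / L = 17.4 / 14.9 = 1.16779
Then apply Darcy's law:
k = Q / (A * i)
k = 0.7594 / (53.5 * 1.16779)
k = 0.7594 / 62.4765
k = 0.012155 cm/s


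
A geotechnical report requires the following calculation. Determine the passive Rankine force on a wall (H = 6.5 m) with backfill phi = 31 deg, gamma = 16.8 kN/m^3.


Compute passive earth pressure coefficient:
Kp = tan^2(45 + phi/2) = tan^2(60.5) = 3.124035
Compute passive force:
Pp = 0.5 * Kp * gamma * H^2
Pp = 0.5 * 3.124035 * 16.8 * 6.5^2
Pp = 1108.72 kN/m


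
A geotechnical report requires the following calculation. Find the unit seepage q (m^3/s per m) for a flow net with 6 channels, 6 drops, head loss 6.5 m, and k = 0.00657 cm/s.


Convert k to m/s for unit consistency with H:
k = 0.00657 cm/s = 0.00657 / 100 m/s = 6.57e-05 m/s
Using q = k * H * Nf / Nd
Nf / Nd = 6 / 6 = 1.0
q = 6.57e-05 * 6.5 * 1.0
q = 0.000427 m^3/s per m


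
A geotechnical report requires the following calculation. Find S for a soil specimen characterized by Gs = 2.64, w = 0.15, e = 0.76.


Result: 0.5211

Derivation:
Using S = Gs * w / e
S = 2.64 * 0.15 / 0.76
S = 0.5211


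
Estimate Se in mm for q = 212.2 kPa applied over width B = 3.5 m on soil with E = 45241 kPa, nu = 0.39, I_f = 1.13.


Using Se = q * B * (1 - nu^2) * I_f / E
1 - nu^2 = 1 - 0.39^2 = 0.8479
Se = 212.2 * 3.5 * 0.8479 * 1.13 / 45241
Se = 0.015729 m
Convert to mm: Se = 0.015729 * 1000 = 15.729 mm


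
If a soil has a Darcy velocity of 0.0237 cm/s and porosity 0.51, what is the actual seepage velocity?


Using v_s = v_d / n
v_s = 0.0237 / 0.51
v_s = 0.04647 cm/s


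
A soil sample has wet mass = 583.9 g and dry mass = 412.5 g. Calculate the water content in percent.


Using w = (m_wet - m_dry) / m_dry * 100
m_wet - m_dry = 583.9 - 412.5 = 171.4 g
w = 171.4 / 412.5 * 100
w = 41.55 %


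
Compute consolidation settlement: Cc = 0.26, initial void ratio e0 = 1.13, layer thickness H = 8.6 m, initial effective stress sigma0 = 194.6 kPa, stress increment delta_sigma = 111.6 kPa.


Using Sc = Cc * H / (1 + e0) * log10((sigma0 + delta_sigma) / sigma0)
Stress ratio = (194.6 + 111.6) / 194.6 = 1.57348
log10(1.57348) = 0.196862
Cc * H / (1 + e0) = 0.26 * 8.6 / (1 + 1.13) = 1.04977
Sc = 1.04977 * 0.196862
Sc = 0.2067 m


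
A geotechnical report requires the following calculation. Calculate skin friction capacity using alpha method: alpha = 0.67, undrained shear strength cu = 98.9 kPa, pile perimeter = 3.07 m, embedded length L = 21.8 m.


Result: 4434.72 kN

Derivation:
Using Qs = alpha * cu * perimeter * L
Qs = 0.67 * 98.9 * 3.07 * 21.8
Qs = 4434.72 kN


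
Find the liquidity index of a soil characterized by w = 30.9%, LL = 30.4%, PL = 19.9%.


First compute the plasticity index:
PI = LL - PL = 30.4 - 19.9 = 10.5
Then compute the liquidity index:
LI = (w - PL) / PI
LI = (30.9 - 19.9) / 10.5
LI = 1.048


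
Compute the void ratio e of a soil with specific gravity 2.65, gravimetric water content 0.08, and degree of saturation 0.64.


Using the relation e = Gs * w / S
e = 2.65 * 0.08 / 0.64
e = 0.3312


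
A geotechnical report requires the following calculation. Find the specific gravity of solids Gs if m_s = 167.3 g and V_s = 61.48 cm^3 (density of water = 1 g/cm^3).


Result: 2.721

Derivation:
Using Gs = m_s / (V_s * rho_w)
Since rho_w = 1 g/cm^3:
Gs = 167.3 / 61.48
Gs = 2.721


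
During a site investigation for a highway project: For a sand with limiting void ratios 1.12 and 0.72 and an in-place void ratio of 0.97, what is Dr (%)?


Using Dr = (e_max - e) / (e_max - e_min) * 100
e_max - e = 1.12 - 0.97 = 0.15
e_max - e_min = 1.12 - 0.72 = 0.4
Dr = 0.15 / 0.4 * 100
Dr = 37.5 %


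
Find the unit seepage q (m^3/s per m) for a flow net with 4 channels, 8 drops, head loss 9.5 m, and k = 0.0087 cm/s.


Convert k to m/s for unit consistency with H:
k = 0.0087 cm/s = 0.0087 / 100 m/s = 8.7e-05 m/s
Using q = k * H * Nf / Nd
Nf / Nd = 4 / 8 = 0.5
q = 8.7e-05 * 9.5 * 0.5
q = 0.0004132 m^3/s per m


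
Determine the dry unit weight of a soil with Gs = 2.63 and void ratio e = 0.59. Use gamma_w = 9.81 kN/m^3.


Result: 16.227 kN/m^3

Derivation:
Using gamma_d = Gs * gamma_w / (1 + e)
gamma_d = 2.63 * 9.81 / (1 + 0.59)
gamma_d = 2.63 * 9.81 / 1.59
gamma_d = 16.227 kN/m^3


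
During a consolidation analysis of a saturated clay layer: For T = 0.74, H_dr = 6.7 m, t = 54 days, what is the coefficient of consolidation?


Result: 0.61516 m^2/day

Derivation:
Using cv = T * H_dr^2 / t
H_dr^2 = 6.7^2 = 44.89
cv = 0.74 * 44.89 / 54
cv = 0.61516 m^2/day


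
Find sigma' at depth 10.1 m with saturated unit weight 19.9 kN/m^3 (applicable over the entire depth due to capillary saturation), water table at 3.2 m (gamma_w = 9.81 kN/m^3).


Result: 133.3 kPa

Derivation:
Total stress = gamma_sat * depth
sigma = 19.9 * 10.1 = 200.99 kPa
Pore water pressure u = gamma_w * (depth - d_wt)
u = 9.81 * (10.1 - 3.2) = 67.689 kPa
Effective stress = sigma - u
sigma' = 200.99 - 67.689 = 133.3 kPa


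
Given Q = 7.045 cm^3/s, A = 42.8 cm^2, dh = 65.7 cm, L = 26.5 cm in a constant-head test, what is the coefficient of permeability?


Compute hydraulic gradient:
i = dh / L = 65.7 / 26.5 = 2.47925
Then apply Darcy's law:
k = Q / (A * i)
k = 7.045 / (42.8 * 2.47925)
k = 7.045 / 106.112
k = 0.066392 cm/s


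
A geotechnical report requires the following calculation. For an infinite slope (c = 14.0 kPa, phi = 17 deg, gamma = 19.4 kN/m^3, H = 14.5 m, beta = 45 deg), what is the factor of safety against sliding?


Result: 0.405

Derivation:
Using Fs = c / (gamma*H*sin(beta)*cos(beta)) + tan(phi)/tan(beta)
Cohesion contribution = 14.0 / (19.4*14.5*sin(45)*cos(45))
Cohesion contribution = 0.0995379
Friction contribution = tan(17)/tan(45) = 0.305731
Fs = 0.0995379 + 0.305731
Fs = 0.405


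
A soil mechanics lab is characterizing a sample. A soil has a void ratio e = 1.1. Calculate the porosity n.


Result: 0.5238

Derivation:
Using the relation n = e / (1 + e)
n = 1.1 / (1 + 1.1)
n = 1.1 / 2.1
n = 0.5238


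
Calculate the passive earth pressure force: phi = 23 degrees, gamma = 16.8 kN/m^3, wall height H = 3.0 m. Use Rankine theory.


Compute passive earth pressure coefficient:
Kp = tan^2(45 + phi/2) = tan^2(56.5) = 2.282623
Compute passive force:
Pp = 0.5 * Kp * gamma * H^2
Pp = 0.5 * 2.282623 * 16.8 * 3.0^2
Pp = 172.57 kN/m


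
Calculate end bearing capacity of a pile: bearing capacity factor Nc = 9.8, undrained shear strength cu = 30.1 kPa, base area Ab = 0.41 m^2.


Result: 120.94 kN

Derivation:
Using Qb = Nc * cu * Ab
Qb = 9.8 * 30.1 * 0.41
Qb = 120.94 kN


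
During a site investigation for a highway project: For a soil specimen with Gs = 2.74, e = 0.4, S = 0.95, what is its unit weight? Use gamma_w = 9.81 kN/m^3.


Result: 21.862 kN/m^3

Derivation:
Using gamma = gamma_w * (Gs + S*e) / (1 + e)
Numerator: Gs + S*e = 2.74 + 0.95*0.4 = 3.12
Denominator: 1 + e = 1 + 0.4 = 1.4
gamma = 9.81 * 3.12 / 1.4
gamma = 21.862 kN/m^3


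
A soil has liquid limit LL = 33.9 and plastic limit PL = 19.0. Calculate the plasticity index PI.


Using PI = LL - PL
PI = 33.9 - 19.0
PI = 14.9


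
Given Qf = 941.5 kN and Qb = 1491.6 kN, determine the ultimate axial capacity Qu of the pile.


Result: 2433.1 kN

Derivation:
Using Qu = Qf + Qb
Qu = 941.5 + 1491.6
Qu = 2433.1 kN


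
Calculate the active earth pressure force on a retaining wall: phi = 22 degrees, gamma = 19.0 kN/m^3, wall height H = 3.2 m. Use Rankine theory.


Result: 44.26 kN/m

Derivation:
Compute active earth pressure coefficient:
Ka = tan^2(45 - phi/2) = tan^2(34.0) = 0.454962
Compute active force:
Pa = 0.5 * Ka * gamma * H^2
Pa = 0.5 * 0.454962 * 19.0 * 3.2^2
Pa = 44.26 kN/m


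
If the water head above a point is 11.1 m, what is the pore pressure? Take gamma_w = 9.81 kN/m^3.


Result: 108.89 kPa

Derivation:
Using u = gamma_w * h_w
u = 9.81 * 11.1
u = 108.89 kPa


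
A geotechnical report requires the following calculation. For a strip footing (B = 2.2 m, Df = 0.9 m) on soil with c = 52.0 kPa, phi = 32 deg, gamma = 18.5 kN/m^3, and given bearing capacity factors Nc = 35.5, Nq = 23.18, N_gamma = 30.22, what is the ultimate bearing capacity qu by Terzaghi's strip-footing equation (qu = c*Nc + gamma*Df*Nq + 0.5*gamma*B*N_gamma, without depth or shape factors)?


Result: 2846.92 kPa

Derivation:
Compute qu = c*Nc + gamma*Df*Nq + 0.5*gamma*B*N_gamma
Term 1: 52.0 * 35.5 = 1846.0
Term 2: 18.5 * 0.9 * 23.18 = 385.947
Term 3: 0.5 * 18.5 * 2.2 * 30.22 = 614.977
qu = 1846.0 + 385.947 + 614.977
qu = 2846.92 kPa


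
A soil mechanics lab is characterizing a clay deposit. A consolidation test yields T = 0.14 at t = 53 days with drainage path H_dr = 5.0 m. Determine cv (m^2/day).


Using cv = T * H_dr^2 / t
H_dr^2 = 5.0^2 = 25.0
cv = 0.14 * 25.0 / 53
cv = 0.06604 m^2/day


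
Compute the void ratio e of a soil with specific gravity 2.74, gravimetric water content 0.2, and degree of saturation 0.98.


Using the relation e = Gs * w / S
e = 2.74 * 0.2 / 0.98
e = 0.5592


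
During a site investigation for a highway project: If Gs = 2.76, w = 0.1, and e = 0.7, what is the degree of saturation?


Using S = Gs * w / e
S = 2.76 * 0.1 / 0.7
S = 0.3943


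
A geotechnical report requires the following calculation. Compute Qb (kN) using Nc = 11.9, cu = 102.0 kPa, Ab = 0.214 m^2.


Using Qb = Nc * cu * Ab
Qb = 11.9 * 102.0 * 0.214
Qb = 259.75 kN


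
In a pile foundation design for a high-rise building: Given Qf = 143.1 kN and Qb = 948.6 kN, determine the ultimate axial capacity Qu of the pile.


Using Qu = Qf + Qb
Qu = 143.1 + 948.6
Qu = 1091.7 kN


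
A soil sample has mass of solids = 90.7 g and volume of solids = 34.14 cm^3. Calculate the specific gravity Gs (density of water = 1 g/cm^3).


Result: 2.657

Derivation:
Using Gs = m_s / (V_s * rho_w)
Since rho_w = 1 g/cm^3:
Gs = 90.7 / 34.14
Gs = 2.657


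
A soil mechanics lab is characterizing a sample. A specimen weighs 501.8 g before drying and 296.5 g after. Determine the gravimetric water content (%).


Result: 69.24 %

Derivation:
Using w = (m_wet - m_dry) / m_dry * 100
m_wet - m_dry = 501.8 - 296.5 = 205.3 g
w = 205.3 / 296.5 * 100
w = 69.24 %


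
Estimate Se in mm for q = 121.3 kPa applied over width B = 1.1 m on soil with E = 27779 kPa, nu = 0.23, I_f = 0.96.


Using Se = q * B * (1 - nu^2) * I_f / E
1 - nu^2 = 1 - 0.23^2 = 0.9471
Se = 121.3 * 1.1 * 0.9471 * 0.96 / 27779
Se = 0.004367 m
Convert to mm: Se = 0.004367 * 1000 = 4.367 mm


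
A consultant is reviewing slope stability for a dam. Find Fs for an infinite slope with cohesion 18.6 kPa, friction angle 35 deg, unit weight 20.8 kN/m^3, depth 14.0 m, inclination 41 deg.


Using Fs = c / (gamma*H*sin(beta)*cos(beta)) + tan(phi)/tan(beta)
Cohesion contribution = 18.6 / (20.8*14.0*sin(41)*cos(41))
Cohesion contribution = 0.129003
Friction contribution = tan(35)/tan(41) = 0.805497
Fs = 0.129003 + 0.805497
Fs = 0.934


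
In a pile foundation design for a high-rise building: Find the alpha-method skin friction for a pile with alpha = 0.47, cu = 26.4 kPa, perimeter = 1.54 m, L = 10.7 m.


Using Qs = alpha * cu * perimeter * L
Qs = 0.47 * 26.4 * 1.54 * 10.7
Qs = 204.46 kN


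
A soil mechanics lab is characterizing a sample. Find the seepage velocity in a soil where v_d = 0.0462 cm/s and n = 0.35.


Using v_s = v_d / n
v_s = 0.0462 / 0.35
v_s = 0.132 cm/s


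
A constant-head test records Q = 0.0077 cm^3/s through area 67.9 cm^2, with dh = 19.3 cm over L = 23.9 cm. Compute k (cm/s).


Result: 0.00014 cm/s

Derivation:
Compute hydraulic gradient:
i = dh / L = 19.3 / 23.9 = 0.807531
Then apply Darcy's law:
k = Q / (A * i)
k = 0.0077 / (67.9 * 0.807531)
k = 0.0077 / 54.8314
k = 0.00014 cm/s


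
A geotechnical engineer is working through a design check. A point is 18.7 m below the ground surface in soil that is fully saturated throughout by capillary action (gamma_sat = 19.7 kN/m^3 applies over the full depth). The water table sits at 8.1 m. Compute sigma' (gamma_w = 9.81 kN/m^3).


Total stress = gamma_sat * depth
sigma = 19.7 * 18.7 = 368.39 kPa
Pore water pressure u = gamma_w * (depth - d_wt)
u = 9.81 * (18.7 - 8.1) = 103.986 kPa
Effective stress = sigma - u
sigma' = 368.39 - 103.986 = 264.4 kPa


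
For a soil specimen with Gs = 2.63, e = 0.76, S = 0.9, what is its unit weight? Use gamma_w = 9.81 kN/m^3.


Result: 18.472 kN/m^3

Derivation:
Using gamma = gamma_w * (Gs + S*e) / (1 + e)
Numerator: Gs + S*e = 2.63 + 0.9*0.76 = 3.314
Denominator: 1 + e = 1 + 0.76 = 1.76
gamma = 9.81 * 3.314 / 1.76
gamma = 18.472 kN/m^3


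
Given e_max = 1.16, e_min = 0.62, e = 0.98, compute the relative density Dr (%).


Using Dr = (e_max - e) / (e_max - e_min) * 100
e_max - e = 1.16 - 0.98 = 0.18
e_max - e_min = 1.16 - 0.62 = 0.54
Dr = 0.18 / 0.54 * 100
Dr = 33.33 %


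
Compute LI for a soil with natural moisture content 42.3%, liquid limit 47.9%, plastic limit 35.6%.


First compute the plasticity index:
PI = LL - PL = 47.9 - 35.6 = 12.3
Then compute the liquidity index:
LI = (w - PL) / PI
LI = (42.3 - 35.6) / 12.3
LI = 0.545


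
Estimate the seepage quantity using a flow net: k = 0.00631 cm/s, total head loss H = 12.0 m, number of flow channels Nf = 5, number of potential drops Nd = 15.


Convert k to m/s for unit consistency with H:
k = 0.00631 cm/s = 0.00631 / 100 m/s = 6.31e-05 m/s
Using q = k * H * Nf / Nd
Nf / Nd = 5 / 15 = 0.3333
q = 6.31e-05 * 12.0 * 0.3333
q = 0.0002524 m^3/s per m
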